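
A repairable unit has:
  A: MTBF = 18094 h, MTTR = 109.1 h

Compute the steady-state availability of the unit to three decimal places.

0.994

A(A) = MTBF/(MTBF+MTTR) = 18094/(18094+109.1) = 0.994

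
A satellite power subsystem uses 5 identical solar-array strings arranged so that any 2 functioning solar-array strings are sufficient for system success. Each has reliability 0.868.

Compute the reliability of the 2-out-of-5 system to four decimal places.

0.9986

R = Σ_{i=2}^{5} C(5,i) p^i (1−p)^{5−i} with p = 0.868
C(5,2)·0.868^2·0.132^3 = 0.017329
C(5,3)·0.868^3·0.132^2 = 0.113948
C(5,4)·0.868^4·0.132^1 = 0.374647
C(5,5)·0.868^5·0.132^0 = 0.492718
Sum = 0.9986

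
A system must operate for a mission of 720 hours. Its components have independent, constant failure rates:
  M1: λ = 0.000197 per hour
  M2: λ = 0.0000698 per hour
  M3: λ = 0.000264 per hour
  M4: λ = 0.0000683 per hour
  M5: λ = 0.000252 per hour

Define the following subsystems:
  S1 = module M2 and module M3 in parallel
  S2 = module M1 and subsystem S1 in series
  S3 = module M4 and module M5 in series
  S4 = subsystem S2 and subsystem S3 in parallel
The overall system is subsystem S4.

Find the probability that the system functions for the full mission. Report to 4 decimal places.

R(M1) = exp(−0.000197 × 720) = 0.867760
R(M2) = exp(−0.0000698 × 720) = 0.950986
R(M3) = exp(−0.000264 × 720) = 0.826893
R(M4) = exp(−0.0000683 × 720) = 0.952014
R(M5) = exp(−0.000252 × 720) = 0.834068
Parallel (M2 and M3): 1 − (1 − 0.950986)(1 − 0.826893) = 0.991515
Series (M1 and [0.991515]): 0.867760 × 0.991515 = 0.860397
Series (M4 and M5): 0.952014 × 0.834068 = 0.794044
Parallel ([0.860397] and [0.794044]): 1 − (1 − 0.860397)(1 − 0.794044) = 0.9712

0.9712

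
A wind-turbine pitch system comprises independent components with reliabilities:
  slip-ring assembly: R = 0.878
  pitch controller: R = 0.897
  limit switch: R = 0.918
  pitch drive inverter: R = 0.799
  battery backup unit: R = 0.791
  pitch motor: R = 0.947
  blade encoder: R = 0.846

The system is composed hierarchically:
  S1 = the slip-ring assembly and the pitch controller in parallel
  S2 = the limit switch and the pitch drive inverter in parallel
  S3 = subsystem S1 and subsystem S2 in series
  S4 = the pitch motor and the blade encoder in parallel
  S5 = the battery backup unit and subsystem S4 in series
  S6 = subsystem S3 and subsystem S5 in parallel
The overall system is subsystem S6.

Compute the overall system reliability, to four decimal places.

0.9938

Parallel (slip-ring assembly and pitch controller): 1 − (1 − 0.878000)(1 − 0.897000) = 0.987434
Parallel (limit switch and pitch drive inverter): 1 − (1 − 0.918000)(1 − 0.799000) = 0.983518
Series ([0.987434] and [0.983518]): 0.987434 × 0.983518 = 0.971159
Parallel (pitch motor and blade encoder): 1 − (1 − 0.947000)(1 − 0.846000) = 0.991838
Series (battery backup unit and [0.991838]): 0.791000 × 0.991838 = 0.784544
Parallel ([0.971159] and [0.784544]): 1 − (1 − 0.971159)(1 − 0.784544) = 0.9938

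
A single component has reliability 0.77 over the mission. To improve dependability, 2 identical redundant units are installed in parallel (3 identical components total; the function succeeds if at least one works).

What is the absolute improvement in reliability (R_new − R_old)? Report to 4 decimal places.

0.2178

R_before = 0.77
R_after = 1 − (1 − 0.77)^3 = 0.9878
ΔR = 0.9878 − 0.77 = 0.2178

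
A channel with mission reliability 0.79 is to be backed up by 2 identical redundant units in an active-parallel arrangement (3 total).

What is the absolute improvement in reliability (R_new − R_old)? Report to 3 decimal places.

0.201

R_before = 0.79
R_after = 1 − (1 − 0.79)^3 = 0.991
ΔR = 0.991 − 0.79 = 0.201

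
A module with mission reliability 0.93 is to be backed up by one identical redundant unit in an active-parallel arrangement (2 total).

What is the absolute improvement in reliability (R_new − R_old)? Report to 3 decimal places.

R_before = 0.93
R_after = 1 − (1 − 0.93)^2 = 0.995
ΔR = 0.995 − 0.93 = 0.065

0.065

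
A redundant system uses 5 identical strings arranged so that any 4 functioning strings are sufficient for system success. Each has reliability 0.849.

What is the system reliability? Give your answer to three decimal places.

0.833

R = Σ_{i=4}^{5} C(5,i) p^i (1−p)^{5−i} with p = 0.849
C(5,4)·0.849^4·0.151^1 = 0.39226
C(5,5)·0.849^5·0.151^0 = 0.44110
Sum = 0.833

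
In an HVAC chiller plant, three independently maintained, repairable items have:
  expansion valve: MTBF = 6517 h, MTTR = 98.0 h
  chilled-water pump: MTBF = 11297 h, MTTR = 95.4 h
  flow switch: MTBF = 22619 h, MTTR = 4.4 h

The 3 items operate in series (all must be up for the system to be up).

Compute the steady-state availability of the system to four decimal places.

A(expansion valve) = MTBF/(MTBF+MTTR) = 6517/(6517+98.0) = 0.985185
A(chilled-water pump) = MTBF/(MTBF+MTTR) = 11297/(11297+95.4) = 0.991626
A(flow switch) = MTBF/(MTBF+MTTR) = 22619/(22619+4.4) = 0.999806
Series availability: 0.985185 × 0.991626 × 0.999806 = 0.9767

0.9767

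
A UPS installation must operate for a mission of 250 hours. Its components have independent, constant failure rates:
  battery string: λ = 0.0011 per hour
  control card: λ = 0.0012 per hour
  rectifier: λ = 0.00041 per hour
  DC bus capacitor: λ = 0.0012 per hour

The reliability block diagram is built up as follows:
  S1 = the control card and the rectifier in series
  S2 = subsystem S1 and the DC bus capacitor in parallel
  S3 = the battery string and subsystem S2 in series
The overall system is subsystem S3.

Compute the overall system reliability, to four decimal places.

R(battery string) = exp(−0.0011 × 250) = 0.759572
R(control card) = exp(−0.0012 × 250) = 0.740818
R(rectifier) = exp(−0.00041 × 250) = 0.902578
R(DC bus capacitor) = exp(−0.0012 × 250) = 0.740818
Series (control card and rectifier): 0.740818 × 0.902578 = 0.668646
Parallel ([0.668646] and DC bus capacitor): 1 − (1 − 0.668646)(1 − 0.740818) = 0.914119
Series (battery string and [0.914119]): 0.759572 × 0.914119 = 0.6943

0.6943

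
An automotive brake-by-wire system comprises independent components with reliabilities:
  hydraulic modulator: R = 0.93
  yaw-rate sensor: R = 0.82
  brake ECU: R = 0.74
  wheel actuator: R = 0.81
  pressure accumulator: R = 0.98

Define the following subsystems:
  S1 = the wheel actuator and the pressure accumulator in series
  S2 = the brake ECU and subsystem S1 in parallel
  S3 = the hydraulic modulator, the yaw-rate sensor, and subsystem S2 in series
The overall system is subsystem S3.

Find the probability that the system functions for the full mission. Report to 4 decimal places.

Series (wheel actuator and pressure accumulator): 0.810000 × 0.980000 = 0.793800
Parallel (brake ECU and [0.793800]): 1 − (1 − 0.740000)(1 − 0.793800) = 0.946388
Series (hydraulic modulator, yaw-rate sensor, and [0.946388]): 0.930000 × 0.820000 × 0.946388 = 0.7217

0.7217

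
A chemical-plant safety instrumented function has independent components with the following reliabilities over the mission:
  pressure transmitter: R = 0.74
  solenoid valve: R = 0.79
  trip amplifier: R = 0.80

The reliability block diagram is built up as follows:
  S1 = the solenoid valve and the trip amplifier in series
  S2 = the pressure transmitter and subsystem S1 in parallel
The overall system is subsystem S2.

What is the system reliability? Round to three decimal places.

0.904

Series (solenoid valve and trip amplifier): 0.79000 × 0.80000 = 0.63200
Parallel (pressure transmitter and [0.63200]): 1 − (1 − 0.74000)(1 − 0.63200) = 0.904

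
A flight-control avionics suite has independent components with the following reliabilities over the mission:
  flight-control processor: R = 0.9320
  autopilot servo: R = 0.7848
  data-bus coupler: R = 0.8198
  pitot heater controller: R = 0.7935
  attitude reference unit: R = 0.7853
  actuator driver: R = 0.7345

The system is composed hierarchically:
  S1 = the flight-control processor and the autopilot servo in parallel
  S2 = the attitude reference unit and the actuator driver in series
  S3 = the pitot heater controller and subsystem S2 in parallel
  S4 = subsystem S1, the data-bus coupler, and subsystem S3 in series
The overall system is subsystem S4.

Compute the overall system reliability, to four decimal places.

0.7372

Parallel (flight-control processor and autopilot servo): 1 − (1 − 0.932000)(1 − 0.784800) = 0.985366
Series (attitude reference unit and actuator driver): 0.785300 × 0.734500 = 0.576803
Parallel (pitot heater controller and [0.576803]): 1 − (1 − 0.793500)(1 − 0.576803) = 0.912610
Series ([0.985366], data-bus coupler, and [0.912610]): 0.985366 × 0.819800 × 0.912610 = 0.7372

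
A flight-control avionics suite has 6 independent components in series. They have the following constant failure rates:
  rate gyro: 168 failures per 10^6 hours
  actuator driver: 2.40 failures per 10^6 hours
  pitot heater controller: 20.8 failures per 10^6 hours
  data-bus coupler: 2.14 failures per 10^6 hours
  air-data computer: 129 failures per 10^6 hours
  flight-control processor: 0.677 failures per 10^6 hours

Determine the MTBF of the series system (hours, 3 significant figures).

3100

Series of exponential components: λ_sys = Σ λ_i
λ_sys = 0.000168 + 0.00000240 + 0.0000208 + 0.00000214 + 0.000129 + 0.000000677 = 3.2302e-04 /h
MTBF = 1 / λ_sys = 3100 h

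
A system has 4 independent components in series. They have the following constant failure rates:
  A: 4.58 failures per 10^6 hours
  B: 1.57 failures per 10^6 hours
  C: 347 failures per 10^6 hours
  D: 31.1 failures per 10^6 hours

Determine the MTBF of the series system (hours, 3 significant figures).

2600

Series of exponential components: λ_sys = Σ λ_i
λ_sys = 0.00000458 + 0.00000157 + 0.000347 + 0.0000311 = 3.8425e-04 /h
MTBF = 1 / λ_sys = 2600 h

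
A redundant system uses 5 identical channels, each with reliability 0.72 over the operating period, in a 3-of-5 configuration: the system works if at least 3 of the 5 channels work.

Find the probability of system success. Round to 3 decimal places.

R = Σ_{i=3}^{5} C(5,i) p^i (1−p)^{5−i} with p = 0.72
C(5,3)·0.72^3·0.28^2 = 0.29263
C(5,4)·0.72^4·0.28^1 = 0.37623
C(5,5)·0.72^5·0.28^0 = 0.19349
Sum = 0.862

0.862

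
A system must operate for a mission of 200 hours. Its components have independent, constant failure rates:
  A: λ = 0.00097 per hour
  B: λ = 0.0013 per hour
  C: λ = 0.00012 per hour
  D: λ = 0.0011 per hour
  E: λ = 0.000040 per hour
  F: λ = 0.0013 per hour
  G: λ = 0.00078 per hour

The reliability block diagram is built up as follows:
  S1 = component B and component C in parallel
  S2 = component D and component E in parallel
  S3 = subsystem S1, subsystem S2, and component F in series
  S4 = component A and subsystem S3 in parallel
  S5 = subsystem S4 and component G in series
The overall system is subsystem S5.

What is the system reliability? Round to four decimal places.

R(A) = exp(−0.00097 × 200) = 0.823658
R(B) = exp(−0.0013 × 200) = 0.771052
R(C) = exp(−0.00012 × 200) = 0.976286
R(D) = exp(−0.0011 × 200) = 0.802519
R(E) = exp(−0.000040 × 200) = 0.992032
R(F) = exp(−0.0013 × 200) = 0.771052
R(G) = exp(−0.00078 × 200) = 0.855559
Parallel (B and C): 1 − (1 − 0.771052)(1 − 0.976286) = 0.994571
Parallel (D and E): 1 − (1 − 0.802519)(1 − 0.992032) = 0.998426
Series ([0.994571], [0.998426], and F): 0.994571 × 0.998426 × 0.771052 = 0.765659
Parallel (A and [0.765659]): 1 − (1 − 0.823658)(1 − 0.765659) = 0.958676
Series ([0.958676] and G): 0.958676 × 0.855559 = 0.8202

0.8202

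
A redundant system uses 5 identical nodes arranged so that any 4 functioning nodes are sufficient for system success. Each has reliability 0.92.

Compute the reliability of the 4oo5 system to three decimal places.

R = Σ_{i=4}^{5} C(5,i) p^i (1−p)^{5−i} with p = 0.92
C(5,4)·0.92^4·0.08^1 = 0.28656
C(5,5)·0.92^5·0.08^0 = 0.65908
Sum = 0.946

0.946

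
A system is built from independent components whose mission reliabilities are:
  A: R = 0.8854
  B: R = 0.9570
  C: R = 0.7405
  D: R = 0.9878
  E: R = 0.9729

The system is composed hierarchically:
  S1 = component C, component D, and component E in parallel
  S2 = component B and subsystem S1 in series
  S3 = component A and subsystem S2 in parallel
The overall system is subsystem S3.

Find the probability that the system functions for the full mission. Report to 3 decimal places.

0.995

Parallel (C, D, and E): 1 − (1 − 0.74050)(1 − 0.98780)(1 − 0.97290) = 0.99991
Series (B and [0.99991]): 0.95700 × 0.99991 = 0.95691
Parallel (A and [0.95691]): 1 − (1 − 0.88540)(1 − 0.95691) = 0.995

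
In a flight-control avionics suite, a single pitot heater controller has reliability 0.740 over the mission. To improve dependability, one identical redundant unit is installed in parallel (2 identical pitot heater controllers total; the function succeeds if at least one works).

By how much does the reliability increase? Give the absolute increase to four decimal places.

R_before = 0.740
R_after = 1 − (1 − 0.740)^2 = 0.9324
ΔR = 0.9324 − 0.740 = 0.1924

0.1924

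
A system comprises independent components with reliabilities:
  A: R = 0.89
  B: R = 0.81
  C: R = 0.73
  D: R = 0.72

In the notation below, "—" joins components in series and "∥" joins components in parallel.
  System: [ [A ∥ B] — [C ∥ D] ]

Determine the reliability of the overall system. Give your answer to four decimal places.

0.9051

Parallel (A and B): 1 − (1 − 0.890000)(1 − 0.810000) = 0.979100
Parallel (C and D): 1 − (1 − 0.730000)(1 − 0.720000) = 0.924400
Series ([0.979100] and [0.924400]): 0.979100 × 0.924400 = 0.9051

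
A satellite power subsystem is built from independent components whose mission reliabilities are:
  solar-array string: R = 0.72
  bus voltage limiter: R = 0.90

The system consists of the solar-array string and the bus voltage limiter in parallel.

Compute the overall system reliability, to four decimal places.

Parallel (solar-array string and bus voltage limiter): 1 − (1 − 0.720000)(1 − 0.900000) = 0.9720

0.9720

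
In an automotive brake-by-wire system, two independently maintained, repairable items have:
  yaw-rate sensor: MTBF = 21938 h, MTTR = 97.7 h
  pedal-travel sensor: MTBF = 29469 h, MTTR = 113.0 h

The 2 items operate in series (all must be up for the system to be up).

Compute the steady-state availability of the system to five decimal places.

A(yaw-rate sensor) = MTBF/(MTBF+MTTR) = 21938/(21938+97.7) = 0.995566
A(pedal-travel sensor) = MTBF/(MTBF+MTTR) = 29469/(29469+113.0) = 0.996180
Series availability: 0.995566 × 0.996180 = 0.99176

0.99176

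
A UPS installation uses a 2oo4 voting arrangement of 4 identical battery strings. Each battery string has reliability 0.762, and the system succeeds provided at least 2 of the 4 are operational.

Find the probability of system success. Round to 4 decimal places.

0.9557

R = Σ_{i=2}^{4} C(4,i) p^i (1−p)^{4−i} with p = 0.762
C(4,2)·0.762^2·0.238^2 = 0.197340
C(4,3)·0.762^3·0.238^1 = 0.421213
C(4,4)·0.762^4·0.238^0 = 0.337147
Sum = 0.9557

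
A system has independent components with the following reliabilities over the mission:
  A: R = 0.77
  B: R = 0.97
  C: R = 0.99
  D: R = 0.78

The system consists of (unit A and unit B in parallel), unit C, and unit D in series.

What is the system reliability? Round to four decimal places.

Parallel (A and B): 1 − (1 − 0.770000)(1 − 0.970000) = 0.993100
Series ([0.993100], C, and D): 0.993100 × 0.990000 × 0.780000 = 0.7669

0.7669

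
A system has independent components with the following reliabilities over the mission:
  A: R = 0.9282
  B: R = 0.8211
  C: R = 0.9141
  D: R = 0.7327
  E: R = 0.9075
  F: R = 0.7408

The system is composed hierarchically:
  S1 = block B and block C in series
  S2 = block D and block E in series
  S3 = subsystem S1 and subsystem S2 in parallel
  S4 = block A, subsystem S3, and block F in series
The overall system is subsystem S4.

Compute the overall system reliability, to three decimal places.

Series (B and C): 0.82110 × 0.91410 = 0.75057
Series (D and E): 0.73270 × 0.90750 = 0.66493
Parallel ([0.75057] and [0.66493]): 1 − (1 − 0.75057)(1 − 0.66493) = 0.91642
Series (A, [0.91642], and F): 0.92820 × 0.91642 × 0.74080 = 0.630

0.630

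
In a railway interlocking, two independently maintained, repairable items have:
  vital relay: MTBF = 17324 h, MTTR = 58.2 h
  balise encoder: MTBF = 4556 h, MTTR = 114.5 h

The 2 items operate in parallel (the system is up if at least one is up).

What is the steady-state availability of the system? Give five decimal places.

0.99992

A(vital relay) = MTBF/(MTBF+MTTR) = 17324/(17324+58.2) = 0.996652
A(balise encoder) = MTBF/(MTBF+MTTR) = 4556/(4556+114.5) = 0.975484
Parallel availability: 1 − (1 − 0.996652)(1 − 0.975484) = 0.99992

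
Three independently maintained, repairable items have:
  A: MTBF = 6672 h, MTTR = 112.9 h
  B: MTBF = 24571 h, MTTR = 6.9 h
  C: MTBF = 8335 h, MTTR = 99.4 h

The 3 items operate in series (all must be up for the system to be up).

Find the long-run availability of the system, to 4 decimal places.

0.9715

A(A) = MTBF/(MTBF+MTTR) = 6672/(6672+112.9) = 0.983360
A(B) = MTBF/(MTBF+MTTR) = 24571/(24571+6.9) = 0.999719
A(C) = MTBF/(MTBF+MTTR) = 8335/(8335+99.4) = 0.988215
Series availability: 0.983360 × 0.999719 × 0.988215 = 0.9715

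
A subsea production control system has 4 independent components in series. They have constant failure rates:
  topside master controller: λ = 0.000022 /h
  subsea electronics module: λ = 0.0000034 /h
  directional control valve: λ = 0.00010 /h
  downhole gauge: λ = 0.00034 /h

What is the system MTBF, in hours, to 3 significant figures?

Series of exponential components: λ_sys = Σ λ_i
λ_sys = 0.000022 + 0.0000034 + 0.00010 + 0.00034 = 4.6540e-04 /h
MTBF = 1 / λ_sys = 2150 h

2150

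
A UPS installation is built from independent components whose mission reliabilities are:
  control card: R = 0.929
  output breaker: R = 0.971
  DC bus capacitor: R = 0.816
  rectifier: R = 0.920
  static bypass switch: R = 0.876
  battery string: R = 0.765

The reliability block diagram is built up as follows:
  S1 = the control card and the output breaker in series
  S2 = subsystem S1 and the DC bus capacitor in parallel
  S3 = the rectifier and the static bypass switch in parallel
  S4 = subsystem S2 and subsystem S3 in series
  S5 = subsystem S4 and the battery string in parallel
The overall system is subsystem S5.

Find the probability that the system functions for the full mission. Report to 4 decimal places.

Series (control card and output breaker): 0.929000 × 0.971000 = 0.902059
Parallel ([0.902059] and DC bus capacitor): 1 − (1 − 0.902059)(1 − 0.816000) = 0.981979
Parallel (rectifier and static bypass switch): 1 − (1 − 0.920000)(1 − 0.876000) = 0.990080
Series ([0.981979] and [0.990080]): 0.981979 × 0.990080 = 0.972238
Parallel ([0.972238] and battery string): 1 − (1 − 0.972238)(1 − 0.765000) = 0.9935

0.9935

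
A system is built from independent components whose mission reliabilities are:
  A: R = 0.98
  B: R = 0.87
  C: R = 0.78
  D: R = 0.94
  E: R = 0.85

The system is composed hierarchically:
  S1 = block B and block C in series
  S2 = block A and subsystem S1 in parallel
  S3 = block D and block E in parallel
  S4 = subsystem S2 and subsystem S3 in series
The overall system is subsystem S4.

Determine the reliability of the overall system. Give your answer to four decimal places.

Series (B and C): 0.870000 × 0.780000 = 0.678600
Parallel (A and [0.678600]): 1 − (1 − 0.980000)(1 − 0.678600) = 0.993572
Parallel (D and E): 1 − (1 − 0.940000)(1 − 0.850000) = 0.991000
Series ([0.993572] and [0.991000]): 0.993572 × 0.991000 = 0.9846

0.9846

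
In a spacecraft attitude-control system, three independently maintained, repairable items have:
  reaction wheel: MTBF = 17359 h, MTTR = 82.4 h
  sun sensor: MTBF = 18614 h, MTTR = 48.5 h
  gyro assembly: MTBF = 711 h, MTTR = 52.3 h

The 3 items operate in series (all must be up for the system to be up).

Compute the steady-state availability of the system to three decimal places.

A(reaction wheel) = MTBF/(MTBF+MTTR) = 17359/(17359+82.4) = 0.995276
A(sun sensor) = MTBF/(MTBF+MTTR) = 18614/(18614+48.5) = 0.997401
A(gyro assembly) = MTBF/(MTBF+MTTR) = 711/(711+52.3) = 0.931482
Series availability: 0.995276 × 0.997401 × 0.931482 = 0.925

0.925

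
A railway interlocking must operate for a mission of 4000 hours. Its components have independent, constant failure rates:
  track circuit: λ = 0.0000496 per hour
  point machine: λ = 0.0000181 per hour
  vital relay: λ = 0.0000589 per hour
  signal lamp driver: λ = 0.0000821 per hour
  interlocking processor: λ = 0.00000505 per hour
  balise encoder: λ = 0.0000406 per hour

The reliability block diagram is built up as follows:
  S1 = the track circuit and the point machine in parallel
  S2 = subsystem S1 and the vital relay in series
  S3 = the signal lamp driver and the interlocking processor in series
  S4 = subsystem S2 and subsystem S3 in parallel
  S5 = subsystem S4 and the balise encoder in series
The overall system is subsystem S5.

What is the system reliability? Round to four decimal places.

0.7951

R(track circuit) = exp(−0.0000496 × 4000) = 0.820042
R(point machine) = exp(−0.0000181 × 4000) = 0.930159
R(vital relay) = exp(−0.0000589 × 4000) = 0.790097
R(signal lamp driver) = exp(−0.0000821 × 4000) = 0.720075
R(interlocking processor) = exp(−0.00000505 × 4000) = 0.980003
R(balise encoder) = exp(−0.0000406 × 4000) = 0.850101
Parallel (track circuit and point machine): 1 − (1 − 0.820042)(1 − 0.930159) = 0.987432
Series ([0.987432] and vital relay): 0.987432 × 0.790097 = 0.780167
Series (signal lamp driver and interlocking processor): 0.720075 × 0.980003 = 0.705676
Parallel ([0.780167] and [0.705676]): 1 − (1 − 0.780167)(1 − 0.705676) = 0.935298
Series ([0.935298] and balise encoder): 0.935298 × 0.850101 = 0.7951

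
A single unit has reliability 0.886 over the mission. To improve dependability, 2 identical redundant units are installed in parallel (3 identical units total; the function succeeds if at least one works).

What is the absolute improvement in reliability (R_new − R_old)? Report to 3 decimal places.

R_before = 0.886
R_after = 1 − (1 − 0.886)^3 = 0.999
ΔR = 0.999 − 0.886 = 0.113

0.113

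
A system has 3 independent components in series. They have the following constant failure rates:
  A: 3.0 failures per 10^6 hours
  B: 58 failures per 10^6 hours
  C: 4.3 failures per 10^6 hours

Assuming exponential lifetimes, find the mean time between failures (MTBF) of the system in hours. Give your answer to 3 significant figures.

15300

Series of exponential components: λ_sys = Σ λ_i
λ_sys = 0.0000030 + 0.000058 + 0.0000043 = 6.5300e-05 /h
MTBF = 1 / λ_sys = 15300 h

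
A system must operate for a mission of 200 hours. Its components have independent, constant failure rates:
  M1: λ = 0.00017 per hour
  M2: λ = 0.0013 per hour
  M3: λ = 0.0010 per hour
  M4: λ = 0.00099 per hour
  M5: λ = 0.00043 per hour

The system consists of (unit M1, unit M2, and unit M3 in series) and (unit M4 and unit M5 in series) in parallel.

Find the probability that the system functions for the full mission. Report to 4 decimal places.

R(M1) = exp(−0.00017 × 200) = 0.966572
R(M2) = exp(−0.0013 × 200) = 0.771052
R(M3) = exp(−0.0010 × 200) = 0.818731
R(M4) = exp(−0.00099 × 200) = 0.820370
R(M5) = exp(−0.00043 × 200) = 0.917594
Series (M1, M2, and M3): 0.966572 × 0.771052 × 0.818731 = 0.610182
Series (M4 and M5): 0.820370 × 0.917594 = 0.752767
Parallel ([0.610182] and [0.752767]): 1 − (1 − 0.610182)(1 − 0.752767) = 0.9036

0.9036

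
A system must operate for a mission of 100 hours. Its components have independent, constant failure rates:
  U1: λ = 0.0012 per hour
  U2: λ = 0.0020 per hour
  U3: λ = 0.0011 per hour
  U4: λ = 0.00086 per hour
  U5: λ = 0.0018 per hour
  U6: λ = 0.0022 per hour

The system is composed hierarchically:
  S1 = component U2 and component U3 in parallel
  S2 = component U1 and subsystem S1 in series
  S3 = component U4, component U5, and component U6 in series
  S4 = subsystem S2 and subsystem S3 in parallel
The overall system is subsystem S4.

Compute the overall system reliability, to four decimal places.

0.9500

R(U1) = exp(−0.0012 × 100) = 0.886920
R(U2) = exp(−0.0020 × 100) = 0.818731
R(U3) = exp(−0.0011 × 100) = 0.895834
R(U4) = exp(−0.00086 × 100) = 0.917594
R(U5) = exp(−0.0018 × 100) = 0.835270
R(U6) = exp(−0.0022 × 100) = 0.802519
Parallel (U2 and U3): 1 − (1 − 0.818731)(1 − 0.895834) = 0.981118
Series (U1 and [0.981118]): 0.886920 × 0.981118 = 0.870173
Series (U4, U5, and U6): 0.917594 × 0.835270 × 0.802519 = 0.615082
Parallel ([0.870173] and [0.615082]): 1 − (1 − 0.870173)(1 − 0.615082) = 0.9500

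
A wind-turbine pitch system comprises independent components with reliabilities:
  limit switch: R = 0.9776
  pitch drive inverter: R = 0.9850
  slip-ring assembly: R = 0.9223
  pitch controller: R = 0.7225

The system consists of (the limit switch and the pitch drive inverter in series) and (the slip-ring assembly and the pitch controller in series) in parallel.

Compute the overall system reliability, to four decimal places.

0.9876

Series (limit switch and pitch drive inverter): 0.977600 × 0.985000 = 0.962936
Series (slip-ring assembly and pitch controller): 0.922300 × 0.722500 = 0.666362
Parallel ([0.962936] and [0.666362]): 1 − (1 − 0.962936)(1 − 0.666362) = 0.9876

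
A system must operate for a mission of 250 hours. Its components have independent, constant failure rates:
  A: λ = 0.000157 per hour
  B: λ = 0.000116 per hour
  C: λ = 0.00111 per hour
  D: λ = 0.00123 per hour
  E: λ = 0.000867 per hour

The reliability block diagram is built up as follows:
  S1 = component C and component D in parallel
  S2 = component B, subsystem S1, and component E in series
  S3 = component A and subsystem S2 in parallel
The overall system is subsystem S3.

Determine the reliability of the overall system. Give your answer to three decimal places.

0.990

R(A) = exp(−0.000157 × 250) = 0.96151
R(B) = exp(−0.000116 × 250) = 0.97142
R(C) = exp(−0.00111 × 250) = 0.75768
R(D) = exp(−0.00123 × 250) = 0.73528
R(E) = exp(−0.000867 × 250) = 0.80513
Parallel (C and D): 1 − (1 − 0.75768)(1 − 0.73528) = 0.93585
Series (B, [0.93585], and E): 0.97142 × 0.93585 × 0.80513 = 0.73195
Parallel (A and [0.73195]): 1 − (1 − 0.96151)(1 − 0.73195) = 0.990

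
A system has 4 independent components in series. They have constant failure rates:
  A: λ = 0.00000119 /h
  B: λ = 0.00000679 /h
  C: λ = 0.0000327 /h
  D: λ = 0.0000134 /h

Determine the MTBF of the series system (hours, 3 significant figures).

Series of exponential components: λ_sys = Σ λ_i
λ_sys = 0.00000119 + 0.00000679 + 0.0000327 + 0.0000134 = 5.4080e-05 /h
MTBF = 1 / λ_sys = 18500 h

18500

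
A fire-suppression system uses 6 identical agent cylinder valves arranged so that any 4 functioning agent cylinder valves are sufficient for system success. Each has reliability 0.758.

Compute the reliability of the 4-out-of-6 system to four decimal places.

R = Σ_{i=4}^{6} C(6,i) p^i (1−p)^{6−i} with p = 0.758
C(6,4)·0.758^4·0.242^2 = 0.290001
C(6,5)·0.758^5·0.242^1 = 0.363340
C(6,6)·0.758^6·0.242^0 = 0.189677
Sum = 0.8430

0.8430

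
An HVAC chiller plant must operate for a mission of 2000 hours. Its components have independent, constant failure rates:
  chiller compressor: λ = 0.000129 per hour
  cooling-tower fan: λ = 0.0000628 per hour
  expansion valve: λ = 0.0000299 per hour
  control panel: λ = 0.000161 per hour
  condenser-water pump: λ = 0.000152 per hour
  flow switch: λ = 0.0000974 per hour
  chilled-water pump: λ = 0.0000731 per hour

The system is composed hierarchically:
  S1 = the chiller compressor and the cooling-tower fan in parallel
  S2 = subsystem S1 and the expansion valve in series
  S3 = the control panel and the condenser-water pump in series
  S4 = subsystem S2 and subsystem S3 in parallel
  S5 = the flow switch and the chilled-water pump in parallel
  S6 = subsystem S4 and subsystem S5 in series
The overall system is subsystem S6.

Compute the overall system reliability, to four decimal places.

0.9381

R(chiller compressor) = exp(−0.000129 × 2000) = 0.772595
R(cooling-tower fan) = exp(−0.0000628 × 2000) = 0.881968
R(expansion valve) = exp(−0.0000299 × 2000) = 0.941953
R(control panel) = exp(−0.000161 × 2000) = 0.724698
R(condenser-water pump) = exp(−0.000152 × 2000) = 0.737861
R(flow switch) = exp(−0.0000974 × 2000) = 0.822999
R(chilled-water pump) = exp(−0.0000731 × 2000) = 0.863985
Parallel (chiller compressor and cooling-tower fan): 1 − (1 − 0.772595)(1 − 0.881968) = 0.973159
Series ([0.973159] and expansion valve): 0.973159 × 0.941953 = 0.916670
Series (control panel and condenser-water pump): 0.724698 × 0.737861 = 0.534726
Parallel ([0.916670] and [0.534726]): 1 − (1 − 0.916670)(1 − 0.534726) = 0.961229
Parallel (flow switch and chilled-water pump): 1 − (1 − 0.822999)(1 − 0.863985) = 0.975925
Series ([0.961229] and [0.975925]): 0.961229 × 0.975925 = 0.9381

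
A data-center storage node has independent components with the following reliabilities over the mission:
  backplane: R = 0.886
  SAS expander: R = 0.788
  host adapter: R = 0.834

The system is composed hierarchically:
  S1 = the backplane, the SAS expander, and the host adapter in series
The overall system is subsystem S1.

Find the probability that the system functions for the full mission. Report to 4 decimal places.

Series (backplane, SAS expander, and host adapter): 0.886000 × 0.788000 × 0.834000 = 0.5823

0.5823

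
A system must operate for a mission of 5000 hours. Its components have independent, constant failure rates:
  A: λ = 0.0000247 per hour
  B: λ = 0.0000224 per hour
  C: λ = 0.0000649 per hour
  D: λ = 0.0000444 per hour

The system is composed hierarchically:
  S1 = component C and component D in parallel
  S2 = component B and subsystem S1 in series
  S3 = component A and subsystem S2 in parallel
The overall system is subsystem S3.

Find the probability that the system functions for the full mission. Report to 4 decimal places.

R(A) = exp(−0.0000247 × 5000) = 0.883822
R(B) = exp(−0.0000224 × 5000) = 0.894044
R(C) = exp(−0.0000649 × 5000) = 0.722889
R(D) = exp(−0.0000444 × 5000) = 0.800915
Parallel (C and D): 1 − (1 − 0.722889)(1 − 0.800915) = 0.944831
Series (B and [0.944831]): 0.894044 × 0.944831 = 0.844720
Parallel (A and [0.844720]): 1 − (1 − 0.883822)(1 − 0.844720) = 0.9820

0.9820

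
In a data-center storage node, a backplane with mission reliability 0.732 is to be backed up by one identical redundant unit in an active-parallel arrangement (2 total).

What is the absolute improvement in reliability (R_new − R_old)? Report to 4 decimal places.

R_before = 0.732
R_after = 1 − (1 − 0.732)^2 = 0.9282
ΔR = 0.9282 − 0.732 = 0.1962

0.1962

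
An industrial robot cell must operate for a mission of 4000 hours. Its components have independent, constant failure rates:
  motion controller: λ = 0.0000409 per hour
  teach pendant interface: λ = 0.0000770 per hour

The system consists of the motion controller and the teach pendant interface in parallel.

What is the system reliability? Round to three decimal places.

0.960

R(motion controller) = exp(−0.0000409 × 4000) = 0.84908
R(teach pendant interface) = exp(−0.0000770 × 4000) = 0.73492
Parallel (motion controller and teach pendant interface): 1 − (1 − 0.84908)(1 − 0.73492) = 0.960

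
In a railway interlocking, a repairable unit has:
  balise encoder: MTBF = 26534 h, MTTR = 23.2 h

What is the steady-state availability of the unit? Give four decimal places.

0.9991

A(balise encoder) = MTBF/(MTBF+MTTR) = 26534/(26534+23.2) = 0.9991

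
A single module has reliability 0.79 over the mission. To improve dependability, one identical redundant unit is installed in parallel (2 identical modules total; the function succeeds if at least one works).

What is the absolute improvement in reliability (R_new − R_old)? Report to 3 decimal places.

R_before = 0.79
R_after = 1 − (1 − 0.79)^2 = 0.956
ΔR = 0.956 − 0.79 = 0.166

0.166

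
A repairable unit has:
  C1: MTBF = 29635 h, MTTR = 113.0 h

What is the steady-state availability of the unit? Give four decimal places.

0.9962

A(C1) = MTBF/(MTBF+MTTR) = 29635/(29635+113.0) = 0.9962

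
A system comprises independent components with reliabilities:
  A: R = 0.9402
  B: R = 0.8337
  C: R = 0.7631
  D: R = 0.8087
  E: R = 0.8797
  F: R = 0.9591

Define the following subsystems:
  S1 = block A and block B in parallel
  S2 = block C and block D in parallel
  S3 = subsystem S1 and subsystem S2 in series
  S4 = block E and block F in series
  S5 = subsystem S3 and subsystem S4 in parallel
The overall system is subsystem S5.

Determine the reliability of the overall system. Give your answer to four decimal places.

Parallel (A and B): 1 − (1 − 0.940200)(1 − 0.833700) = 0.990055
Parallel (C and D): 1 − (1 − 0.763100)(1 − 0.808700) = 0.954681
Series ([0.990055] and [0.954681]): 0.990055 × 0.954681 = 0.945187
Series (E and F): 0.879700 × 0.959100 = 0.843720
Parallel ([0.945187] and [0.843720]): 1 − (1 − 0.945187)(1 − 0.843720) = 0.9914

0.9914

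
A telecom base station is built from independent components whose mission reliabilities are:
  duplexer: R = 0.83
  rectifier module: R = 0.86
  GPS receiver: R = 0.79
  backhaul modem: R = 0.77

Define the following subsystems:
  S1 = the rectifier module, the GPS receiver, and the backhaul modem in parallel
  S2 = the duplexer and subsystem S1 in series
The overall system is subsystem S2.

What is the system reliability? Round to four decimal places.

Parallel (rectifier module, GPS receiver, and backhaul modem): 1 − (1 − 0.860000)(1 − 0.790000)(1 − 0.770000) = 0.993238
Series (duplexer and [0.993238]): 0.830000 × 0.993238 = 0.8244

0.8244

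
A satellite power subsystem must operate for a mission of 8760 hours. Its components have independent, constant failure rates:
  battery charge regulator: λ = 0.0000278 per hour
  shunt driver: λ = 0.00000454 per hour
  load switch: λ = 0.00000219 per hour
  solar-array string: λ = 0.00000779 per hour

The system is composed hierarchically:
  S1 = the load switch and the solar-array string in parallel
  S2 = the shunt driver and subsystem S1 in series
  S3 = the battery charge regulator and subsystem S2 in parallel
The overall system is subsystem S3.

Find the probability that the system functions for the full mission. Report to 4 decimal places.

0.9913

R(battery charge regulator) = exp(−0.0000278 × 8760) = 0.783858
R(shunt driver) = exp(−0.00000454 × 8760) = 0.961010
R(load switch) = exp(−0.00000219 × 8760) = 0.980998
R(solar-array string) = exp(−0.00000779 × 8760) = 0.934036
Parallel (load switch and solar-array string): 1 − (1 − 0.980998)(1 − 0.934036) = 0.998747
Series (shunt driver and [0.998747]): 0.961010 × 0.998747 = 0.959806
Parallel (battery charge regulator and [0.959806]): 1 − (1 − 0.783858)(1 − 0.959806) = 0.9913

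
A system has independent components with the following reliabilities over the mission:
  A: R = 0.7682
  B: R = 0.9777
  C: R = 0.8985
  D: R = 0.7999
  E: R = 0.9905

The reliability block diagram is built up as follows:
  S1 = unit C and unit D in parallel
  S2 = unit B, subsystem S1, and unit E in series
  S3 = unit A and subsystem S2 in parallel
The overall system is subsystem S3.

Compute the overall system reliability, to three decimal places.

0.988

Parallel (C and D): 1 − (1 − 0.89850)(1 − 0.79990) = 0.97969
Series (B, [0.97969], and E): 0.97770 × 0.97969 × 0.99050 = 0.94874
Parallel (A and [0.94874]): 1 − (1 − 0.76820)(1 − 0.94874) = 0.988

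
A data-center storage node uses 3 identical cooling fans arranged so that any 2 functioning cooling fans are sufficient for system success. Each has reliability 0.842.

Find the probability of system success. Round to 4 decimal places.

R = Σ_{i=2}^{3} C(3,i) p^i (1−p)^{3−i} with p = 0.842
C(3,2)·0.842^2·0.158^1 = 0.336049
C(3,3)·0.842^3·0.158^0 = 0.596948
Sum = 0.9330

0.9330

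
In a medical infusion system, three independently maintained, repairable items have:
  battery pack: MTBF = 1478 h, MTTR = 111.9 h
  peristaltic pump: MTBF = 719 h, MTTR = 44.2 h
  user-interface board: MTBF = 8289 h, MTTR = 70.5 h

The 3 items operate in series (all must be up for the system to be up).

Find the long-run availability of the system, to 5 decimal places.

0.86839

A(battery pack) = MTBF/(MTBF+MTTR) = 1478/(1478+111.9) = 0.929618
A(peristaltic pump) = MTBF/(MTBF+MTTR) = 719/(719+44.2) = 0.942086
A(user-interface board) = MTBF/(MTBF+MTTR) = 8289/(8289+70.5) = 0.991566
Series availability: 0.929618 × 0.942086 × 0.991566 = 0.86839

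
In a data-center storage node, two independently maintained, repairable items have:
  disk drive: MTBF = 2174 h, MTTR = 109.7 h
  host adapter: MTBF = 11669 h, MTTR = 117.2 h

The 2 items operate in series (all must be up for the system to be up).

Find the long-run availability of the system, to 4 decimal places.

0.9425

A(disk drive) = MTBF/(MTBF+MTTR) = 2174/(2174+109.7) = 0.951964
A(host adapter) = MTBF/(MTBF+MTTR) = 11669/(11669+117.2) = 0.990056
Series availability: 0.951964 × 0.990056 = 0.9425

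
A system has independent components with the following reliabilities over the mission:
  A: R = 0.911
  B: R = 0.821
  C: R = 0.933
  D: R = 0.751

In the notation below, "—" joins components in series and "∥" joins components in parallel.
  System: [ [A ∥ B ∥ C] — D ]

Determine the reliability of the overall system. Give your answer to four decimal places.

0.7502

Parallel (A, B, and C): 1 − (1 − 0.911000)(1 − 0.821000)(1 − 0.933000) = 0.998933
Series ([0.998933] and D): 0.998933 × 0.751000 = 0.7502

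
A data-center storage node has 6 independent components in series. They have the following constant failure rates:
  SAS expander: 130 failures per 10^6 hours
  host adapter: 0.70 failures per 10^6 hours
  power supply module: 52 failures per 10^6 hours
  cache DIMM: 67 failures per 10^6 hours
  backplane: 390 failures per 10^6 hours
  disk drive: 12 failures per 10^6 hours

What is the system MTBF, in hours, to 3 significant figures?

Series of exponential components: λ_sys = Σ λ_i
λ_sys = 0.00013 + 0.00000070 + 0.000052 + 0.000067 + 0.00039 + 0.000012 = 6.5170e-04 /h
MTBF = 1 / λ_sys = 1530 h

1530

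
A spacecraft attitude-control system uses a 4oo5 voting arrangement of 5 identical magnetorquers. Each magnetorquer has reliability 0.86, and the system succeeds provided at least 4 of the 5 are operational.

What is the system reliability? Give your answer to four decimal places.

0.8533

R = Σ_{i=4}^{5} C(5,i) p^i (1−p)^{5−i} with p = 0.86
C(5,4)·0.86^4·0.14^1 = 0.382906
C(5,5)·0.86^5·0.14^0 = 0.470427
Sum = 0.8533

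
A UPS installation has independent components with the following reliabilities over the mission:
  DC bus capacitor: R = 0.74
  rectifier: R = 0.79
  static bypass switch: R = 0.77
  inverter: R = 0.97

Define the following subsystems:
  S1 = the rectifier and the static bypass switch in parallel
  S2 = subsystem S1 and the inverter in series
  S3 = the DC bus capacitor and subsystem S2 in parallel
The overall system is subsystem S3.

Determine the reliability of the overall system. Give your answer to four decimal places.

0.9800

Parallel (rectifier and static bypass switch): 1 − (1 − 0.790000)(1 − 0.770000) = 0.951700
Series ([0.951700] and inverter): 0.951700 × 0.970000 = 0.923149
Parallel (DC bus capacitor and [0.923149]): 1 − (1 − 0.740000)(1 − 0.923149) = 0.9800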